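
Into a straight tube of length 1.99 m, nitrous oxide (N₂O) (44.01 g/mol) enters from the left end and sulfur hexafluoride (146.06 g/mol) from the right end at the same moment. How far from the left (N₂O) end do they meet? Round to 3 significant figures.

Distances travelled in equal time are proportional to diffusion rates, so d_N₂O/d_SF₆ = √(M_SF₆/M_N₂O) = √(146.06/44.01) = 1.822.
With d_N₂O + d_SF₆ = 1.99 m, d_SF₆ = 1.99/(1 + 1.822) = 0.7052 m.
d_N₂O = 1.99 − 0.7052 = 1.28 m.

1.28 m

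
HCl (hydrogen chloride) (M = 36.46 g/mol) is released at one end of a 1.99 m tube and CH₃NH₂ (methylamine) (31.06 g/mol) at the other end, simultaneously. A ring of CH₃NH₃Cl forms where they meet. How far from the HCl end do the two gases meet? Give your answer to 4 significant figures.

The fronts meet when d_HCl + d_CH₃NH₂ = L with d_HCl/d_CH₃NH₂ = √(M_CH₃NH₂/M_HCl) (Graham's law). Here √(M_CH₃NH₂/M_HCl) = √(31.06/36.46) = 0.9230.
With d_HCl + d_CH₃NH₂ = 1.99 m, d_CH₃NH₂ = 1.99/(1 + 0.9230) = 1.035 m.
d_HCl = 1.99 − 1.035 = 0.9551 m.

0.9551 m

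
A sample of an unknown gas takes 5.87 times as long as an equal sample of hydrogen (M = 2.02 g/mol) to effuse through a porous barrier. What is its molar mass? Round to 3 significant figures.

By Graham's law, t_X/t_H₂ = √(M_X/M_H₂).
5.87 = √(M_X/2.02)
M_X = 2.02 × 5.87² = 2.02 × 34.46 = 69.6 g/mol

69.6 g/mol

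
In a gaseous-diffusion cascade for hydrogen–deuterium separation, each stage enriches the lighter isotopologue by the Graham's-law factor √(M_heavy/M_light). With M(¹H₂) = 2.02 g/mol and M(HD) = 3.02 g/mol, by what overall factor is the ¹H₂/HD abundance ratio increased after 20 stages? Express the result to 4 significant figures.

55.79

The single-stage factor is √(M_heavy/M_light), so 20 stages give [√(3.02/2.02)]^20 = (3.02/2.02)^(20/2).
= 1.49505^10 = 55.79.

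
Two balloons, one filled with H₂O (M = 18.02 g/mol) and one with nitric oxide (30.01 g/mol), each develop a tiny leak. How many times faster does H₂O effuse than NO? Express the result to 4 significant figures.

Graham's law gives rate_H₂O/rate_NO = √(M_NO/M_H₂O) = √(30.01/18.02) = √1.665 = 1.290.

1.290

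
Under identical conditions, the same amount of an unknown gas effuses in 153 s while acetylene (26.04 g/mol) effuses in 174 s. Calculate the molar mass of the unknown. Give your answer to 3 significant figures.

Since effusion rate ∝ 1/√M, t_X/t_C₂H₂ = √(M_X/M_C₂H₂).
153/174 = 0.8793 = √(M_X/26.04)
M_X = 26.04 × 0.8793² = 26.04 × 0.7732 = 20.1 g/mol

20.1 g/mol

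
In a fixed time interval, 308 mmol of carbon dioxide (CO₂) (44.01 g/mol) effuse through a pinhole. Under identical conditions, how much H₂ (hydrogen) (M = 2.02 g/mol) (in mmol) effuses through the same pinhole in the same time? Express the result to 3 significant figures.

1440 mmol

By Graham's law, rate_H₂/rate_CO₂ = √(M_CO₂/M_H₂) = √(44.01/2.02) = √21.79 = 4.668.
So the amount for H₂ is 308 × 4.668 = 1440 mmol.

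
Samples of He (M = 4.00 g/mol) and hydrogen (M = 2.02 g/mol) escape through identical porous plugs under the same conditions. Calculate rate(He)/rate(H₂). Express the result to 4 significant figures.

Graham's law gives rate_He/rate_H₂ = √(M_H₂/M_He) = √(2.02/4.00) = √0.5050 = 0.7106.

0.7106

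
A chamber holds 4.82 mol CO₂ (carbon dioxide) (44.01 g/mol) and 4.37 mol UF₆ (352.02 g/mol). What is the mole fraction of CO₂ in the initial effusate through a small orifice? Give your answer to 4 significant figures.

0.7572

The effusion rate of species i is ∝ p_i/√M_i ∝ n_i/√M_i.
x_CO₂(eff) = (n_CO₂/√M_CO₂) / (n_CO₂/√M_CO₂ + n_UF₆/√M_UF₆)
= (4.82/√44.01) / (4.82/√44.01 + 4.37/√352.02) = 0.7266/(0.7266 + 0.2329) = 0.7572.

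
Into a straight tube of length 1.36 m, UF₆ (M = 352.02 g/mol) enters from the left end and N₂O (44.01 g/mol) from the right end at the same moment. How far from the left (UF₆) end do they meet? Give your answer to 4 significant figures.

In equal time, each gas travels a distance ∝ its rate ∝ 1/√M, so d_UF₆/d_N₂O = √(M_N₂O/M_UF₆) = √(44.01/352.02) = 0.3536.
With d_UF₆ + d_N₂O = 1.36 m, d_N₂O = 1.36/(1 + 0.3536) = 1.005 m.
d_UF₆ = 1.36 − 1.005 = 0.3553 m.

0.3553 m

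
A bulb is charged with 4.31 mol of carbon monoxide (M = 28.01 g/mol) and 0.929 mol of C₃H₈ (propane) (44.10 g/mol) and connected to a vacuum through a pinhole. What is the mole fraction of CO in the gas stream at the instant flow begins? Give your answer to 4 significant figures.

0.8534

The effusion rate of species i is ∝ p_i/√M_i ∝ n_i/√M_i.
x_CO(eff) = (n_CO/√M_CO) / (n_CO/√M_CO + n_C₃H₈/√M_C₃H₈)
= (4.31/√28.01) / (4.31/√28.01 + 0.929/√44.10) = 0.8144/(0.8144 + 0.1399) = 0.8534.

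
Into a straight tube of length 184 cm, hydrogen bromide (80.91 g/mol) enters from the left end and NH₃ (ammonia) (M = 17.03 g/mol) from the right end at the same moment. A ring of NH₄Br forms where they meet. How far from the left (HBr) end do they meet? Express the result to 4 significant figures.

57.87 cm

In equal time, each gas travels a distance ∝ its rate ∝ 1/√M, so d_HBr/d_NH₃ = √(M_NH₃/M_HBr) = √(17.03/80.91) = 0.4588.
With d_HBr + d_NH₃ = 184 cm, d_NH₃ = 184/(1 + 0.4588) = 126.1 cm.
d_HBr = 184 − 126.1 = 57.87 cm.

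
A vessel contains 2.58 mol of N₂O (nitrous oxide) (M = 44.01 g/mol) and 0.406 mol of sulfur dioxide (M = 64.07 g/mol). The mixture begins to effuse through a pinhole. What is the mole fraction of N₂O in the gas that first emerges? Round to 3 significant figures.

Rate_i ∝ x_i/√M_i (Graham's law weighted by mole fraction), so the effusate composition follows n_i/√M_i.
So x_N₂O in the escaping gas = (n_N₂O/√M_N₂O) / Σ(n_i/√M_i)
= (2.58/√44.01) / (2.58/√44.01 + 0.406/√64.07) = 0.3889/(0.3889 + 0.05072) = 0.885.

0.885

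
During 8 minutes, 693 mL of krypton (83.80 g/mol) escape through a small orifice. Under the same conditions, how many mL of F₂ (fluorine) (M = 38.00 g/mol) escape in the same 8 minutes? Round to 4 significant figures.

From Graham's law, rate_F₂/rate_Kr = √(M_Kr/M_F₂) = √(83.80/38.00) = √2.205 = 1.485.
So the volume for F₂ is 693 × 1.485 = 1029 mL.

1029 mL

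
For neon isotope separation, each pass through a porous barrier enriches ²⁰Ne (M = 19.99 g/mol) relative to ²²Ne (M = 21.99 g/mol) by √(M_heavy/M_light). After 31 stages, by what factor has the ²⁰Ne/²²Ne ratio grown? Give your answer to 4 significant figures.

4.384

After 31 stages the ratio has grown by (√(21.99/19.99))^31 = (21.99/19.99)^(31/2).
= 1.10005^(31/2) = 4.384.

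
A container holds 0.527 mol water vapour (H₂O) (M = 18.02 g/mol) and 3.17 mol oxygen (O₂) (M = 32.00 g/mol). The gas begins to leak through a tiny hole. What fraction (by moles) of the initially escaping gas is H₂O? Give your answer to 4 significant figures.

0.1814

Effusion rate of each component ∝ n_i/√M_i (partial pressure × 1/√M).
Mole fraction of H₂O in the effusate = (n_H₂O/√M_H₂O) / (n_H₂O/√M_H₂O + n_O₂/√M_O₂)
= (0.527/√18.02) / (0.527/√18.02 + 3.17/√32.00) = 0.1241/(0.1241 + 0.5604) = 0.1814.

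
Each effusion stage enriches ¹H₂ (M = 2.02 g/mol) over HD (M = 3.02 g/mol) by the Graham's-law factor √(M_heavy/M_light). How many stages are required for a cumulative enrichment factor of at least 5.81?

Single-stage factor α = √(3.02/2.02), so ln α = ½ ln(1.49505) = 0.2011.
Need α^N ≥ 5.81 ⇒ N ≥ ln(5.81) / ln α = 1.760 / 0.2011 = 8.75.
Minimum whole number of stages: N = 9.

9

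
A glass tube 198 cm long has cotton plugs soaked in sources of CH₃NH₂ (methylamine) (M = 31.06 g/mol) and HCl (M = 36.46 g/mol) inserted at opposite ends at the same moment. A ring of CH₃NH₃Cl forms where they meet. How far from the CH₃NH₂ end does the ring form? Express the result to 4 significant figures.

Distances travelled in equal time are proportional to diffusion rates, so d_CH₃NH₂/d_HCl = √(M_HCl/M_CH₃NH₂) = √(36.46/31.06) = 1.083.
With d_CH₃NH₂ + d_HCl = 198 cm, d_HCl = 198/(1 + 1.083) = 95.03 cm.
d_CH₃NH₂ = 198 − 95.03 = 103.0 cm.

103.0 cm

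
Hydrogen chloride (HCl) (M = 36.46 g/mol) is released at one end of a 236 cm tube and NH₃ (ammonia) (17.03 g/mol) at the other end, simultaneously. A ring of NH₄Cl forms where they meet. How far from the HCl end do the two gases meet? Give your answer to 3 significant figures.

In equal time, each gas travels a distance ∝ its rate ∝ 1/√M, so d_HCl/d_NH₃ = √(M_NH₃/M_HCl) = √(17.03/36.46) = 0.6834.
With d_HCl + d_NH₃ = 236 cm, d_NH₃ = 236/(1 + 0.6834) = 140.2 cm.
d_HCl = 236 − 140.2 = 95.8 cm.

95.8 cm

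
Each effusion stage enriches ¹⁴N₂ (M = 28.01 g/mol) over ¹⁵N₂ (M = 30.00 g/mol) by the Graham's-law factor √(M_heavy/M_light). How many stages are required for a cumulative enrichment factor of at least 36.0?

Single-stage factor α = √(30.00/28.01), so ln α = ½ ln(1.07105) = 0.03432.
Need α^N ≥ 36.0 ⇒ N ≥ ln(36.0) / ln α = 3.584 / 0.03432 = 104.42.
Minimum whole number of stages: N = 105.

105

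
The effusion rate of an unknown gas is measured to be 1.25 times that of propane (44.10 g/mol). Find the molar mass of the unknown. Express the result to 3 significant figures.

Since effusion rate ∝ 1/√M, rate_X/rate_C₃H₈ = √(M_C₃H₈/M_X).
1.25 = √(44.10/M_X)
M_X = 44.10 / 1.25² = 44.10 / 1.562 = 28.2 g/mol

28.2 g/mol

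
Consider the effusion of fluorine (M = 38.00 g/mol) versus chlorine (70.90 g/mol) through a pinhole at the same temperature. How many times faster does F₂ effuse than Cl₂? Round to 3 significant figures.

1.37

By Graham's law, rate_F₂/rate_Cl₂ = √(M_Cl₂/M_F₂) = √(70.90/38.00) = √1.866 = 1.37.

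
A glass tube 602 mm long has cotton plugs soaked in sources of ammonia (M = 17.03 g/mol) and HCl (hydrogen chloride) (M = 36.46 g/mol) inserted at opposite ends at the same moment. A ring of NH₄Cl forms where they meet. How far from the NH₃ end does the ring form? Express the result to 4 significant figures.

357.6 mm

The fronts meet when d_NH₃ + d_HCl = L with d_NH₃/d_HCl = √(M_HCl/M_NH₃) (Graham's law). Here √(M_HCl/M_NH₃) = √(36.46/17.03) = 1.463.
With d_NH₃ + d_HCl = 602 mm, d_HCl = 602/(1 + 1.463) = 244.4 mm.
d_NH₃ = 602 − 244.4 = 357.6 mm.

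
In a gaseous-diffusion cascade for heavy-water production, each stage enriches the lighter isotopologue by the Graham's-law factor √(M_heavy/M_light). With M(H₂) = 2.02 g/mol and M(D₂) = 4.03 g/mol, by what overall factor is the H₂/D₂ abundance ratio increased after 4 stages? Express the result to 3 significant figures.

The single-stage factor is √(M_heavy/M_light), so 4 stages give [√(4.03/2.02)]^4 = (4.03/2.02)^(4/2).
= 1.99505^2 = 3.98.

3.98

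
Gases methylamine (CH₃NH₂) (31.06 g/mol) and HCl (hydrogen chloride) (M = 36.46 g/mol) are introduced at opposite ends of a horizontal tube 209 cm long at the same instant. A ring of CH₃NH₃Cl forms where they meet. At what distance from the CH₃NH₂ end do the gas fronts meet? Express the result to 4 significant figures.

108.7 cm

The fronts meet when d_CH₃NH₂ + d_HCl = L with d_CH₃NH₂/d_HCl = √(M_HCl/M_CH₃NH₂) (Graham's law). Here √(M_HCl/M_CH₃NH₂) = √(36.46/31.06) = 1.083.
With d_CH₃NH₂ + d_HCl = 209 cm, d_HCl = 209/(1 + 1.083) = 100.3 cm.
d_CH₃NH₂ = 209 − 100.3 = 108.7 cm.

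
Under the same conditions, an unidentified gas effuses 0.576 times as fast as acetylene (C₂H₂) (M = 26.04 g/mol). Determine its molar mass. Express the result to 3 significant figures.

78.5 g/mol

Since effusion rate ∝ 1/√M, rate_X/rate_C₂H₂ = √(M_C₂H₂/M_X).
0.576 = √(26.04/M_X)
M_X = 26.04 / 0.576² = 26.04 / 0.3318 = 78.5 g/mol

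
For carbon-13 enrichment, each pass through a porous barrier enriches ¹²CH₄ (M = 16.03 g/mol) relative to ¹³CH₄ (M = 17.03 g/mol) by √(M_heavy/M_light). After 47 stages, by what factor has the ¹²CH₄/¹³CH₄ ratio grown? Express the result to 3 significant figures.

The single-stage factor is √(M_heavy/M_light), so 47 stages give [√(17.03/16.03)]^47 = (17.03/16.03)^(47/2).
= 1.06238^(47/2) = 4.15.

4.15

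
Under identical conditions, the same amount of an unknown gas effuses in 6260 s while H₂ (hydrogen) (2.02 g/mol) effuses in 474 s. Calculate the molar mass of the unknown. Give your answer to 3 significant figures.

From Graham's law, t_X/t_H₂ = √(M_X/M_H₂).
6260/474 = 13.21 = √(M_X/2.02)
M_X = 2.02 × 13.21² = 2.02 × 174.4 = 352 g/mol

352 g/mol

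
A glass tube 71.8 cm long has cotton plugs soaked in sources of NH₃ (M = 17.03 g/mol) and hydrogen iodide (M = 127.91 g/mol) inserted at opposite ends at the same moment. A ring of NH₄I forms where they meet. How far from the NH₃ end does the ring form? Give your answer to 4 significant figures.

The fronts meet when d_NH₃ + d_HI = L with d_NH₃/d_HI = √(M_HI/M_NH₃) (Graham's law). Here √(M_HI/M_NH₃) = √(127.91/17.03) = 2.741.
With d_NH₃ + d_HI = 71.8 cm, d_HI = 71.8/(1 + 2.741) = 19.19 cm.
d_NH₃ = 71.8 − 19.19 = 52.61 cm.

52.61 cm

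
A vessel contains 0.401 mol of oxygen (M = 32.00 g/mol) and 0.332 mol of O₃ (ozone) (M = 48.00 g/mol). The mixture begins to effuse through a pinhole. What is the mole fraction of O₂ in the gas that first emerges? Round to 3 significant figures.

The effusion rate of species i is ∝ p_i/√M_i ∝ n_i/√M_i.
x_O₂(eff) = (n_O₂/√M_O₂) / (n_O₂/√M_O₂ + n_O₃/√M_O₃)
= (0.401/√32.00) / (0.401/√32.00 + 0.332/√48.00) = 0.07089/(0.07089 + 0.04792) = 0.597.

0.597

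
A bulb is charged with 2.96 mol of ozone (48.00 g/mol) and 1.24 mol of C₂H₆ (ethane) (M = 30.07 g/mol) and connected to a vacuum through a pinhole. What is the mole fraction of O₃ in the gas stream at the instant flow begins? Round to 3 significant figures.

0.654

Effusion rate of each component ∝ n_i/√M_i (partial pressure × 1/√M).
x_O₃(eff) = (n_O₃/√M_O₃) / (n_O₃/√M_O₃ + n_C₂H₆/√M_C₂H₆)
= (2.96/√48.00) / (2.96/√48.00 + 1.24/√30.07) = 0.4272/(0.4272 + 0.2261) = 0.654.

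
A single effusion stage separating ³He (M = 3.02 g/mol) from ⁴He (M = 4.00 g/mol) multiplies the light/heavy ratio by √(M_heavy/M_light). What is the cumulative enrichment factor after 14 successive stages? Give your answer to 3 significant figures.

7.15

After 14 stages the ratio has grown by (√(4.00/3.02))^14 = (4.00/3.02)^(14/2).
= 1.32450^7 = 7.15.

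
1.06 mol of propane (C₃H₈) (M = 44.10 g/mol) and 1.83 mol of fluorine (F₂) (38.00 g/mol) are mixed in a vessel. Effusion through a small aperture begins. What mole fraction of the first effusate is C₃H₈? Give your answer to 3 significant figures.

Rate_i ∝ x_i/√M_i (Graham's law weighted by mole fraction), so the effusate composition follows n_i/√M_i.
Mole fraction of C₃H₈ in the effusate = (n_C₃H₈/√M_C₃H₈) / (n_C₃H₈/√M_C₃H₈ + n_F₂/√M_F₂)
= (1.06/√44.10) / (1.06/√44.10 + 1.83/√38.00) = 0.1596/(0.1596 + 0.2969) = 0.350.

0.350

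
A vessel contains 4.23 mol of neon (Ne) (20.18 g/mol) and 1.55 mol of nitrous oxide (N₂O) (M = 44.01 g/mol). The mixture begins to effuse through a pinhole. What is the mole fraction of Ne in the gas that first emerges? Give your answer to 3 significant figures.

Effusion rate of each component ∝ n_i/√M_i (partial pressure × 1/√M).
Mole fraction of Ne in the effusate = (n_Ne/√M_Ne) / (n_Ne/√M_Ne + n_N₂O/√M_N₂O)
= (4.23/√20.18) / (4.23/√20.18 + 1.55/√44.01) = 0.9416/(0.9416 + 0.2336) = 0.801.

0.801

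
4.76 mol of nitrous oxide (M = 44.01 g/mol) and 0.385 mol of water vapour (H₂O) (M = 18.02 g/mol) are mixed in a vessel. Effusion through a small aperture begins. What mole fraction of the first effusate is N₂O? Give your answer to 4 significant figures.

Rate_i ∝ x_i/√M_i (Graham's law weighted by mole fraction), so the effusate composition follows n_i/√M_i.
x_N₂O(eff) = (n_N₂O/√M_N₂O) / (n_N₂O/√M_N₂O + n_H₂O/√M_H₂O)
= (4.76/√44.01) / (4.76/√44.01 + 0.385/√18.02) = 0.7175/(0.7175 + 0.09069) = 0.8878.

0.8878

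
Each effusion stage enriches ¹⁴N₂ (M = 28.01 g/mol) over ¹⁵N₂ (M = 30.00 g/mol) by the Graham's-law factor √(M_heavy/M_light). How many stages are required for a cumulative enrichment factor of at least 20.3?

Per stage α = (30.00/28.01)^(1/2) = 1.07105^0.5, giving ln α = 0.03432.
Need α^N ≥ 20.3 ⇒ N ≥ ln(20.3) / ln α = 3.011 / 0.03432 = 87.73.
So at least 88 stages are needed.

88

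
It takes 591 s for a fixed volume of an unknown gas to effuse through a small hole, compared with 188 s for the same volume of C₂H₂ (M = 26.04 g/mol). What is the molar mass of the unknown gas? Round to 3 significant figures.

Since effusion rate ∝ 1/√M, t_X/t_C₂H₂ = √(M_X/M_C₂H₂).
591/188 = 3.144 = √(M_X/26.04)
M_X = 26.04 × 3.144² = 26.04 × 9.882 = 257 g/mol

257 g/mol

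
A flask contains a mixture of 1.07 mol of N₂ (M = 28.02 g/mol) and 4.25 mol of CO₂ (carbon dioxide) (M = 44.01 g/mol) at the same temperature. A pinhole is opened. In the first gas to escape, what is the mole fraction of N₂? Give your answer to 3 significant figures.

0.240

The effusion rate of species i is ∝ p_i/√M_i ∝ n_i/√M_i.
x_N₂(eff) = (n_N₂/√M_N₂) / (n_N₂/√M_N₂ + n_CO₂/√M_CO₂)
= (1.07/√28.02) / (1.07/√28.02 + 4.25/√44.01) = 0.2021/(0.2021 + 0.6406) = 0.240.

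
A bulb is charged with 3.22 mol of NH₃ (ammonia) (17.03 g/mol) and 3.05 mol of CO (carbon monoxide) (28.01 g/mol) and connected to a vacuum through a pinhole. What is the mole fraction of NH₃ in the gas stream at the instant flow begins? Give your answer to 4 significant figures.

0.5752

Effusion rate of each component ∝ n_i/√M_i (partial pressure × 1/√M).
So x_NH₃ in the escaping gas = (n_NH₃/√M_NH₃) / Σ(n_i/√M_i)
= (3.22/√17.03) / (3.22/√17.03 + 3.05/√28.01) = 0.7803/(0.7803 + 0.5763) = 0.5752.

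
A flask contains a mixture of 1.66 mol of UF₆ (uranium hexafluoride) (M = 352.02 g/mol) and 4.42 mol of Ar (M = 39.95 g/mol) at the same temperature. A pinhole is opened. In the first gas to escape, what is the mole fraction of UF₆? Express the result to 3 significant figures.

Each component's effusion rate ∝ (its partial pressure)·(1/√M) ∝ n_i/√M_i.
x_UF₆(eff) = (n_UF₆/√M_UF₆) / (n_UF₆/√M_UF₆ + n_Ar/√M_Ar)
= (1.66/√352.02) / (1.66/√352.02 + 4.42/√39.95) = 0.08848/(0.08848 + 0.6993) = 0.112.

0.112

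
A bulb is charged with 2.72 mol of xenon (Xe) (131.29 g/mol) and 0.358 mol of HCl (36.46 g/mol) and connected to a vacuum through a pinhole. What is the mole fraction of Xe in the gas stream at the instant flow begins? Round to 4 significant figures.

Rate_i ∝ x_i/√M_i (Graham's law weighted by mole fraction), so the effusate composition follows n_i/√M_i.
x_Xe(eff) = (n_Xe/√M_Xe) / (n_Xe/√M_Xe + n_HCl/√M_HCl)
= (2.72/√131.29) / (2.72/√131.29 + 0.358/√36.46) = 0.2374/(0.2374 + 0.05929) = 0.8002.

0.8002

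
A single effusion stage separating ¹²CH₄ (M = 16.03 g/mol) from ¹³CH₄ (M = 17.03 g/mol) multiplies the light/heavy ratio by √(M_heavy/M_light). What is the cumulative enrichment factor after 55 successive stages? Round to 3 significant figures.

5.28

The single-stage factor is √(M_heavy/M_light), so 55 stages give [√(17.03/16.03)]^55 = (17.03/16.03)^(55/2).
= 1.06238^(55/2) = 5.28.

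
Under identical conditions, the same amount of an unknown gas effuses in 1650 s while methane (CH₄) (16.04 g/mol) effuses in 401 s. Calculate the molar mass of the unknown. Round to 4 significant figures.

271.6 g/mol

Using Graham's law: t_X/t_CH₄ = √(M_X/M_CH₄).
1650/401 = 4.115 = √(M_X/16.04)
M_X = 16.04 × 4.115² = 16.04 × 16.93 = 271.6 g/mol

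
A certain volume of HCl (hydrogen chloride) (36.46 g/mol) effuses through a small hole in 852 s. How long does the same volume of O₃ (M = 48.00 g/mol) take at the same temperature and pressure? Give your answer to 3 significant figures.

978 s

Using Graham's law: t_O₃/t_HCl = √(M_O₃/M_HCl) = √(48.00/36.46) = √1.317 = 1.147.
So the time for O₃ is 852 × 1.147 = 978 s.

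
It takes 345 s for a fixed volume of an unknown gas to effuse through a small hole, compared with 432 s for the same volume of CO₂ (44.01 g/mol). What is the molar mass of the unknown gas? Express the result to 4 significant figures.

Since effusion rate ∝ 1/√M, t_X/t_CO₂ = √(M_X/M_CO₂).
345/432 = 0.7986 = √(M_X/44.01)
M_X = 44.01 × 0.7986² = 44.01 × 0.6378 = 28.07 g/mol

28.07 g/mol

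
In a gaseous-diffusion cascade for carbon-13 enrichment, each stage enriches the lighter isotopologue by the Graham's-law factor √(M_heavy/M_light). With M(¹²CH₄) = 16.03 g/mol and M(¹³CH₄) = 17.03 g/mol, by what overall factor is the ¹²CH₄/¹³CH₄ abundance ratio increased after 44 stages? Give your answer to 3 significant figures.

Overall factor = α^44 with α = √(17.03/16.03), i.e. (17.03/16.03)^(44/2).
= 1.06238^22 = 3.79.

3.79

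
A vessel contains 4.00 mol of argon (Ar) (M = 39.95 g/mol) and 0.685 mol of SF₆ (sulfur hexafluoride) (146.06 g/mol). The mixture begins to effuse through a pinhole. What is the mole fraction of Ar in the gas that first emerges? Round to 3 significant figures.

0.918

Each component's effusion rate ∝ (its partial pressure)·(1/√M) ∝ n_i/√M_i.
x_Ar(eff) = (n_Ar/√M_Ar) / (n_Ar/√M_Ar + n_SF₆/√M_SF₆)
= (4.00/√39.95) / (4.00/√39.95 + 0.685/√146.06) = 0.6329/(0.6329 + 0.05668) = 0.918.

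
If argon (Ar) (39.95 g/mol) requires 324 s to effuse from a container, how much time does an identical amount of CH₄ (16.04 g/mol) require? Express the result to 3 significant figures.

205 s

Using Graham's law: t_CH₄/t_Ar = √(M_CH₄/M_Ar) = √(16.04/39.95) = √0.4015 = 0.6336.
So the time for CH₄ is 324 × 0.6336 = 205 s.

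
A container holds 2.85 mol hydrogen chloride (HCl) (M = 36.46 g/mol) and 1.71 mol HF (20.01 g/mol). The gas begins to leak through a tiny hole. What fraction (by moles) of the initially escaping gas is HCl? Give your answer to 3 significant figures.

0.553

Rate_i ∝ x_i/√M_i (Graham's law weighted by mole fraction), so the effusate composition follows n_i/√M_i.
So x_HCl in the escaping gas = (n_HCl/√M_HCl) / Σ(n_i/√M_i)
= (2.85/√36.46) / (2.85/√36.46 + 1.71/√20.01) = 0.4720/(0.4720 + 0.3823) = 0.553.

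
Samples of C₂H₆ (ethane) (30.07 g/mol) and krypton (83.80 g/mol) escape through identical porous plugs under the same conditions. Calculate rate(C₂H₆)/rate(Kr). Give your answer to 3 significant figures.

Since effusion rate ∝ 1/√M, rate_C₂H₆/rate_Kr = √(M_Kr/M_C₂H₆) = √(83.80/30.07) = √2.787 = 1.67.

1.67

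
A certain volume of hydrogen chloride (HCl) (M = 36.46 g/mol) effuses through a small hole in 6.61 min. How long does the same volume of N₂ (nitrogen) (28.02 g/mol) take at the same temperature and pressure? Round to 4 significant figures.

Graham's law gives t_N₂/t_HCl = √(M_N₂/M_HCl) = √(28.02/36.46) = √0.7685 = 0.8766.
So the time for N₂ is 6.61 × 0.8766 = 5.795 min.

5.795 min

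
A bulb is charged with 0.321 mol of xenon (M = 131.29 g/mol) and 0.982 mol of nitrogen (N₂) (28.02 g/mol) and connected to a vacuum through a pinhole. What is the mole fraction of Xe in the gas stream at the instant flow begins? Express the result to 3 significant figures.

0.131

Rate_i ∝ x_i/√M_i (Graham's law weighted by mole fraction), so the effusate composition follows n_i/√M_i.
So x_Xe in the escaping gas = (n_Xe/√M_Xe) / Σ(n_i/√M_i)
= (0.321/√131.29) / (0.321/√131.29 + 0.982/√28.02) = 0.02801/(0.02801 + 0.1855) = 0.131.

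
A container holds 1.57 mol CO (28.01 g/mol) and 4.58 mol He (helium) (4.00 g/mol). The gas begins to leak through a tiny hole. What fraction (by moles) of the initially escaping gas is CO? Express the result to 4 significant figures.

Rate_i ∝ x_i/√M_i (Graham's law weighted by mole fraction), so the effusate composition follows n_i/√M_i.
x_CO(eff) = (n_CO/√M_CO) / (n_CO/√M_CO + n_He/√M_He)
= (1.57/√28.01) / (1.57/√28.01 + 4.58/√4.00) = 0.2966/(0.2966 + 2.290) = 0.1147.

0.1147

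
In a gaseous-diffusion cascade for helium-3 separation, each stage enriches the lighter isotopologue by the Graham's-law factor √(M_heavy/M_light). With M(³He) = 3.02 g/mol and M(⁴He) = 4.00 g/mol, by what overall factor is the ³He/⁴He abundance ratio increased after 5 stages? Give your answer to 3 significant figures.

2.02

After 5 stages the ratio has grown by (√(4.00/3.02))^5 = (4.00/3.02)^(5/2).
= 1.32450^(5/2) = 2.02.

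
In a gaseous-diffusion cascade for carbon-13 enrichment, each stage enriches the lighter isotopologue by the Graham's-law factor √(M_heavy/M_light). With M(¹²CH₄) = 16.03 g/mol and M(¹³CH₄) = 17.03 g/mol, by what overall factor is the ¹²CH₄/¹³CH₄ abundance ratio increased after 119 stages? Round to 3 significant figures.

36.6

The single-stage factor is √(M_heavy/M_light), so 119 stages give [√(17.03/16.03)]^119 = (17.03/16.03)^(119/2).
= 1.06238^(119/2) = 36.6.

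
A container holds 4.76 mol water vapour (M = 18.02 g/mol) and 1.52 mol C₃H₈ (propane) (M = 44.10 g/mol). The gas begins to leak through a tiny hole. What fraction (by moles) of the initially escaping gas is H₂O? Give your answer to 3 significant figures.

Rate_i ∝ x_i/√M_i (Graham's law weighted by mole fraction), so the effusate composition follows n_i/√M_i.
x_H₂O(eff) = (n_H₂O/√M_H₂O) / (n_H₂O/√M_H₂O + n_C₃H₈/√M_C₃H₈)
= (4.76/√18.02) / (4.76/√18.02 + 1.52/√44.10) = 1.121/(1.121 + 0.2289) = 0.830.

0.830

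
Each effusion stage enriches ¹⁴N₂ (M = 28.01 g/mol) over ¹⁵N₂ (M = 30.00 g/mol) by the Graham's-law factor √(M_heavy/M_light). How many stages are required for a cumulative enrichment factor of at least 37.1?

Per stage α = (30.00/28.01)^(1/2) = 1.07105^0.5, giving ln α = 0.03432.
Need α^N ≥ 37.1 ⇒ N ≥ ln(37.1) / ln α = 3.614 / 0.03432 = 105.30.
So at least 106 stages are needed.

106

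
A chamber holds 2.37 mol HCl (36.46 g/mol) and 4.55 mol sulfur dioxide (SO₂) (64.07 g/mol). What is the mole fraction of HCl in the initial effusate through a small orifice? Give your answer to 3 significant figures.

0.408

Rate_i ∝ x_i/√M_i (Graham's law weighted by mole fraction), so the effusate composition follows n_i/√M_i.
x_HCl(eff) = (n_HCl/√M_HCl) / (n_HCl/√M_HCl + n_SO₂/√M_SO₂)
= (2.37/√36.46) / (2.37/√36.46 + 4.55/√64.07) = 0.3925/(0.3925 + 0.5684) = 0.408.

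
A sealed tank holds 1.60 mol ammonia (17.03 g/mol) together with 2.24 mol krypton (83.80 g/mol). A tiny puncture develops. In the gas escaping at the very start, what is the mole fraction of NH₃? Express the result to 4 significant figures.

0.6131

Effusion rate of each component ∝ n_i/√M_i (partial pressure × 1/√M).
x_NH₃(eff) = (n_NH₃/√M_NH₃) / (n_NH₃/√M_NH₃ + n_Kr/√M_Kr)
= (1.60/√17.03) / (1.60/√17.03 + 2.24/√83.80) = 0.3877/(0.3877 + 0.2447) = 0.6131.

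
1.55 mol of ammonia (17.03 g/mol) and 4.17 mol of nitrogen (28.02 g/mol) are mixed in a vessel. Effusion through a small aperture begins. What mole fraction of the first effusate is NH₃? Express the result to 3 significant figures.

0.323

The effusion rate of species i is ∝ p_i/√M_i ∝ n_i/√M_i.
So x_NH₃ in the escaping gas = (n_NH₃/√M_NH₃) / Σ(n_i/√M_i)
= (1.55/√17.03) / (1.55/√17.03 + 4.17/√28.02) = 0.3756/(0.3756 + 0.7878) = 0.323.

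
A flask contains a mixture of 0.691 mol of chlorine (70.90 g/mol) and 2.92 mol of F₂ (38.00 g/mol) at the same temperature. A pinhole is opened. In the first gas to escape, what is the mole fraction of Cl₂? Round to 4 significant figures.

0.1477

Each component's effusion rate ∝ (its partial pressure)·(1/√M) ∝ n_i/√M_i.
Mole fraction of Cl₂ in the effusate = (n_Cl₂/√M_Cl₂) / (n_Cl₂/√M_Cl₂ + n_F₂/√M_F₂)
= (0.691/√70.90) / (0.691/√70.90 + 2.92/√38.00) = 0.08206/(0.08206 + 0.4737) = 0.1477.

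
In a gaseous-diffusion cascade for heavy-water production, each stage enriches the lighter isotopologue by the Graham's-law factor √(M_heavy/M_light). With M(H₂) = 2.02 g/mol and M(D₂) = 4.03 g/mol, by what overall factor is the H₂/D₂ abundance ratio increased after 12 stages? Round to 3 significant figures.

The single-stage factor is √(M_heavy/M_light), so 12 stages give [√(4.03/2.02)]^12 = (4.03/2.02)^(12/2).
= 1.99505^6 = 63.1.

63.1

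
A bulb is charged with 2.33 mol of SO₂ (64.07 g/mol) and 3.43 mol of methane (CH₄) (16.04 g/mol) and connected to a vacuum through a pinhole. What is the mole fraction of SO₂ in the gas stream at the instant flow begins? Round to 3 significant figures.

Rate_i ∝ x_i/√M_i (Graham's law weighted by mole fraction), so the effusate composition follows n_i/√M_i.
So x_SO₂ in the escaping gas = (n_SO₂/√M_SO₂) / Σ(n_i/√M_i)
= (2.33/√64.07) / (2.33/√64.07 + 3.43/√16.04) = 0.2911/(0.2911 + 0.8564) = 0.254.

0.254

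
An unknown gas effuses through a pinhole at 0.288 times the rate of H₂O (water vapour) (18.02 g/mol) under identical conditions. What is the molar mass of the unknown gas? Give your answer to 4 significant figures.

217.3 g/mol

Since effusion rate ∝ 1/√M, rate_X/rate_H₂O = √(M_H₂O/M_X).
0.288 = √(18.02/M_X)
M_X = 18.02 / 0.288² = 18.02 / 0.08294 = 217.3 g/mol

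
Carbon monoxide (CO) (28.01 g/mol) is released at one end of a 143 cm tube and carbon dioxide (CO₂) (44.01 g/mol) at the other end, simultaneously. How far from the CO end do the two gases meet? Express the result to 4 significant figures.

In equal time, each gas travels a distance ∝ its rate ∝ 1/√M, so d_CO/d_CO₂ = √(M_CO₂/M_CO) = √(44.01/28.01) = 1.253.
With d_CO + d_CO₂ = 143 cm, d_CO₂ = 143/(1 + 1.253) = 63.46 cm.
d_CO = 143 − 63.46 = 79.54 cm.

79.54 cm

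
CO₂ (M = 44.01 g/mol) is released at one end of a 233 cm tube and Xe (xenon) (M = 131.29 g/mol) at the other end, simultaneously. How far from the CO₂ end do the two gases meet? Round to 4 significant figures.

147.6 cm

Distances travelled in equal time are proportional to diffusion rates, so d_CO₂/d_Xe = √(M_Xe/M_CO₂) = √(131.29/44.01) = 1.727.
With d_CO₂ + d_Xe = 233 cm, d_Xe = 233/(1 + 1.727) = 85.44 cm.
d_CO₂ = 233 − 85.44 = 147.6 cm.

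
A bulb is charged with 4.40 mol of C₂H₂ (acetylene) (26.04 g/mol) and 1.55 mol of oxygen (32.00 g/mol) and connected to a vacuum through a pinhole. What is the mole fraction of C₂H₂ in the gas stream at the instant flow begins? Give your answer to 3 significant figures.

0.759

Effusion rate of each component ∝ n_i/√M_i (partial pressure × 1/√M).
So x_C₂H₂ in the escaping gas = (n_C₂H₂/√M_C₂H₂) / Σ(n_i/√M_i)
= (4.40/√26.04) / (4.40/√26.04 + 1.55/√32.00) = 0.8622/(0.8622 + 0.2740) = 0.759.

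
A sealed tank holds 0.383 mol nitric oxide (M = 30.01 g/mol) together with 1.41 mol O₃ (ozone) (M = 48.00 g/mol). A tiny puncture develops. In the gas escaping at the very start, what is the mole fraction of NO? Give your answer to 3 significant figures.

0.256

The effusion rate of species i is ∝ p_i/√M_i ∝ n_i/√M_i.
x_NO(eff) = (n_NO/√M_NO) / (n_NO/√M_NO + n_O₃/√M_O₃)
= (0.383/√30.01) / (0.383/√30.01 + 1.41/√48.00) = 0.06991/(0.06991 + 0.2035) = 0.256.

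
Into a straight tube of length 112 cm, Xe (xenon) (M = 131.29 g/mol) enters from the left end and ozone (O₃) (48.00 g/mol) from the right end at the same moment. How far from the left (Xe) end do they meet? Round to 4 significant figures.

In equal time, each gas travels a distance ∝ its rate ∝ 1/√M, so d_Xe/d_O₃ = √(M_O₃/M_Xe) = √(48.00/131.29) = 0.6047.
With d_Xe + d_O₃ = 112 cm, d_O₃ = 112/(1 + 0.6047) = 69.80 cm.
d_Xe = 112 − 69.80 = 42.20 cm.

42.20 cm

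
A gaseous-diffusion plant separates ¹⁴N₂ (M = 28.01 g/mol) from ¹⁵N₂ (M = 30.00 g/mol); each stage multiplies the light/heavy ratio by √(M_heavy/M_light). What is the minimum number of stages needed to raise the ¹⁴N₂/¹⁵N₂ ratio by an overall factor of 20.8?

89

Per stage α = (30.00/28.01)^(1/2) = 1.07105^0.5, giving ln α = 0.03432.
Need α^N ≥ 20.8 ⇒ N ≥ ln(20.8) / ln α = 3.035 / 0.03432 = 88.44.
Rounding up, N = 89 stages.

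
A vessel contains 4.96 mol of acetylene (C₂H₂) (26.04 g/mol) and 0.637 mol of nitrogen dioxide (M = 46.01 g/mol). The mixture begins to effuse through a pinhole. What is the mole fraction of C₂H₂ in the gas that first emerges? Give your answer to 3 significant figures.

Each component's effusion rate ∝ (its partial pressure)·(1/√M) ∝ n_i/√M_i.
x_C₂H₂(eff) = (n_C₂H₂/√M_C₂H₂) / (n_C₂H₂/√M_C₂H₂ + n_NO₂/√M_NO₂)
= (4.96/√26.04) / (4.96/√26.04 + 0.637/√46.01) = 0.9720/(0.9720 + 0.09391) = 0.912.

0.912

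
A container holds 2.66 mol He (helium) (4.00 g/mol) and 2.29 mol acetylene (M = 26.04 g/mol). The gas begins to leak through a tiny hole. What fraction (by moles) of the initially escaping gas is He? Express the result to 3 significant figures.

Effusion rate of each component ∝ n_i/√M_i (partial pressure × 1/√M).
So x_He in the escaping gas = (n_He/√M_He) / Σ(n_i/√M_i)
= (2.66/√4.00) / (2.66/√4.00 + 2.29/√26.04) = 1.330/(1.330 + 0.4488) = 0.748.

0.748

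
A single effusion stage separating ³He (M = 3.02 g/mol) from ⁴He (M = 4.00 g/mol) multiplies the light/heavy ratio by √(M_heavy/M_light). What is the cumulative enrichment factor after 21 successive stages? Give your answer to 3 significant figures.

Each stage multiplies the ratio by α = √(4.00/3.02), so after 21 stages the overall factor is α^21 = (4.00/3.02)^(21/2).
= 1.32450^(21/2) = 19.1.

19.1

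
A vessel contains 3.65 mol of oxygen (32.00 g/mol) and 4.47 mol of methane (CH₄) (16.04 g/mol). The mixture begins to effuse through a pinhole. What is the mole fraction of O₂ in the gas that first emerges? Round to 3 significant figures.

Effusion rate of each component ∝ n_i/√M_i (partial pressure × 1/√M).
So x_O₂ in the escaping gas = (n_O₂/√M_O₂) / Σ(n_i/√M_i)
= (3.65/√32.00) / (3.65/√32.00 + 4.47/√16.04) = 0.6452/(0.6452 + 1.116) = 0.366.

0.366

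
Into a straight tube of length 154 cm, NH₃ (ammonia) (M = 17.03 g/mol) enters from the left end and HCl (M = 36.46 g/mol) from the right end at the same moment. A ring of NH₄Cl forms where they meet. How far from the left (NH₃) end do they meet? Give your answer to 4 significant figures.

In equal time, each gas travels a distance ∝ its rate ∝ 1/√M, so d_NH₃/d_HCl = √(M_HCl/M_NH₃) = √(36.46/17.03) = 1.463.
With d_NH₃ + d_HCl = 154 cm, d_HCl = 154/(1 + 1.463) = 62.52 cm.
d_NH₃ = 154 − 62.52 = 91.48 cm.

91.48 cm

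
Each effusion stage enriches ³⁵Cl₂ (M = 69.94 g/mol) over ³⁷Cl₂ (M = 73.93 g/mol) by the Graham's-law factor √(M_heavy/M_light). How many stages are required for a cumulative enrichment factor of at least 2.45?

33

Single-stage factor α = √(73.93/69.94), so ln α = ½ ln(1.05705) = 0.02774.
Need α^N ≥ 2.45 ⇒ N ≥ ln(2.45) / ln α = 0.8961 / 0.02774 = 32.30.
So at least 33 stages are needed.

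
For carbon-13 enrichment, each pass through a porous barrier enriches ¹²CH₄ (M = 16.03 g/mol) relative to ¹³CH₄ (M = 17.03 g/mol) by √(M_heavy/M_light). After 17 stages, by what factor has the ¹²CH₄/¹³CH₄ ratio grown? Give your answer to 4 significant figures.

1.673

Each stage multiplies the ratio by α = √(17.03/16.03), so after 17 stages the overall factor is α^17 = (17.03/16.03)^(17/2).
= 1.06238^(17/2) = 1.673.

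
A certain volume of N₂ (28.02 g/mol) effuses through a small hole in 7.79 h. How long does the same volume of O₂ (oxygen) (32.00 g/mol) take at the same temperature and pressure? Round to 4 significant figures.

Since effusion rate ∝ 1/√M, t_O₂/t_N₂ = √(M_O₂/M_N₂) = √(32.00/28.02) = √1.142 = 1.069.
So the time for O₂ is 7.79 × 1.069 = 8.325 h.

8.325 h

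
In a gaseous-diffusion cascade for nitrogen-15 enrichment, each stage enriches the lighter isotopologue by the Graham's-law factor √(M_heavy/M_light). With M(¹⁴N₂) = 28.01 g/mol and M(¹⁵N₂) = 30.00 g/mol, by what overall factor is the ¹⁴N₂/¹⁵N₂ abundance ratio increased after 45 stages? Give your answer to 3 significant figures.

4.68

The single-stage factor is √(M_heavy/M_light), so 45 stages give [√(30.00/28.01)]^45 = (30.00/28.01)^(45/2).
= 1.07105^(45/2) = 4.68.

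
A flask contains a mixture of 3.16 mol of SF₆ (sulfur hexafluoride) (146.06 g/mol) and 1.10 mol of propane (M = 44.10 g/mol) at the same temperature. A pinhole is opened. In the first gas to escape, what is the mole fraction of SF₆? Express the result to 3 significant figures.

0.612

Rate_i ∝ x_i/√M_i (Graham's law weighted by mole fraction), so the effusate composition follows n_i/√M_i.
So x_SF₆ in the escaping gas = (n_SF₆/√M_SF₆) / Σ(n_i/√M_i)
= (3.16/√146.06) / (3.16/√146.06 + 1.10/√44.10) = 0.2615/(0.2615 + 0.1656) = 0.612.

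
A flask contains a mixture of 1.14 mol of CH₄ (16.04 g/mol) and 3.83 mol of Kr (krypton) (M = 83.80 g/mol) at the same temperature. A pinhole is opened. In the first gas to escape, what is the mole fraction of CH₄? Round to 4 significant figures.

0.4049

The effusion rate of species i is ∝ p_i/√M_i ∝ n_i/√M_i.
Mole fraction of CH₄ in the effusate = (n_CH₄/√M_CH₄) / (n_CH₄/√M_CH₄ + n_Kr/√M_Kr)
= (1.14/√16.04) / (1.14/√16.04 + 3.83/√83.80) = 0.2846/(0.2846 + 0.4184) = 0.4049.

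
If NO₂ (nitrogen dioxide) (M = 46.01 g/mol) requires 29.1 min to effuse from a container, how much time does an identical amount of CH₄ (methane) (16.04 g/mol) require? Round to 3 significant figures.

17.2 min

By Graham's law, t_CH₄/t_NO₂ = √(M_CH₄/M_NO₂) = √(16.04/46.01) = √0.3486 = 0.5904.
So the time for CH₄ is 29.1 × 0.5904 = 17.2 min.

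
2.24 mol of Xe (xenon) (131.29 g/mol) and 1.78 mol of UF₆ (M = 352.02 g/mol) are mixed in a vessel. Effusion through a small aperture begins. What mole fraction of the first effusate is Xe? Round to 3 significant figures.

0.673

The effusion rate of species i is ∝ p_i/√M_i ∝ n_i/√M_i.
Mole fraction of Xe in the effusate = (n_Xe/√M_Xe) / (n_Xe/√M_Xe + n_UF₆/√M_UF₆)
= (2.24/√131.29) / (2.24/√131.29 + 1.78/√352.02) = 0.1955/(0.1955 + 0.09487) = 0.673.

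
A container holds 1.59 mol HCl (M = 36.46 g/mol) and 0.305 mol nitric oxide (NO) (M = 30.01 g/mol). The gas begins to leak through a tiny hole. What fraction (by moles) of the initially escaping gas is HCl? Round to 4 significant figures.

Effusion rate of each component ∝ n_i/√M_i (partial pressure × 1/√M).
Mole fraction of HCl in the effusate = (n_HCl/√M_HCl) / (n_HCl/√M_HCl + n_NO/√M_NO)
= (1.59/√36.46) / (1.59/√36.46 + 0.305/√30.01) = 0.2633/(0.2633 + 0.05568) = 0.8255.

0.8255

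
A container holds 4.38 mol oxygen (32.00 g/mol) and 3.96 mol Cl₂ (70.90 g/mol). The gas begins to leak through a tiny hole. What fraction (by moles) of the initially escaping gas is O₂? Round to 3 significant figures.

Rate_i ∝ x_i/√M_i (Graham's law weighted by mole fraction), so the effusate composition follows n_i/√M_i.
Mole fraction of O₂ in the effusate = (n_O₂/√M_O₂) / (n_O₂/√M_O₂ + n_Cl₂/√M_Cl₂)
= (4.38/√32.00) / (4.38/√32.00 + 3.96/√70.90) = 0.7743/(0.7743 + 0.4703) = 0.622.

0.622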